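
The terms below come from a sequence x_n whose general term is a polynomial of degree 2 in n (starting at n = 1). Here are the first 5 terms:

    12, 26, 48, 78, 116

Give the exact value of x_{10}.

426

1st diffs: 14, 22, 30, 38.
2nd diffs: 8, 8, 8 (constant).
Newton forward-difference form: x_n = 12 + 14·C(n-1,1) + 8·C(n-1,2).
At n = 10: n-1 = 9, so x_{10} = 12 + 126 + 288 = 426.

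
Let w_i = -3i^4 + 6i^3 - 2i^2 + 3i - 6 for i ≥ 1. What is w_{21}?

w_{21} = -3·21^4 + 6·21^3 - 2·21^2 + 3·21 - 6 = -528702.

-528702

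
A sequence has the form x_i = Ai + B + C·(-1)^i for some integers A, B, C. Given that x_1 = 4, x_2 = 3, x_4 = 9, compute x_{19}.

At i = 1, 2, 4: A + B - C = 4; 2A + B + C = 3; 4A + B + C = 9.
Subtracting the first from the second: A + 2C = -1.
Subtracting the second from the third: 2A = 6.
Solving: C = -2, A = 3, then B = -1.
Therefore x_{19} = 57 + (-1) + (-2)·(-1) = 58.

58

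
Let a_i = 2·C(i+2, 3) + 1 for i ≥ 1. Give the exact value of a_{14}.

1121

C(16, 3) = 560, so a_{14} = 1121.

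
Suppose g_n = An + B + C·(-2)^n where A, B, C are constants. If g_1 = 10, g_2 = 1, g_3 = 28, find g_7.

280

The three given values yield: A + B - 2C = 10; 2A + B + 4C = 1; 3A + B - 8C = 28.
Subtracting the first from the second: A + 6C = -9.
Subtracting the second from the third: A - 12C = 27.
Solving: C = -2, A = 3, then B = 3.
So g_n = 3·n + 3 + (-2)·(-2)^n; at n=7 this is 280.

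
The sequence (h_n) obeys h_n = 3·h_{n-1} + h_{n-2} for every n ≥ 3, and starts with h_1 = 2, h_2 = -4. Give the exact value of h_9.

Applying the relation repeatedly:
h_3 = -10, h_4 = -34, h_5 = -112, h_6 = -370, h_7 = -1222, h_8 = -4036, h_9 = -13330.

-13330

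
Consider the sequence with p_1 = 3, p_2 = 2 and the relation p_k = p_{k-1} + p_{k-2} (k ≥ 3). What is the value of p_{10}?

Step forward from the initial values:
p_3 = 5, p_4 = 7, p_5 = 12, p_6 = 19, p_7 = 31, p_8 = 50, p_9 = 81, p_{10} = 131.

131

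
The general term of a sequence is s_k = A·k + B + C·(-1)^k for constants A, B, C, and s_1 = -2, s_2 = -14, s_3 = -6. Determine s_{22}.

Write the equations: A + B - C = -2; 2A + B + C = -14; 3A + B - C = -6.
Subtracting the first from the second: A + 2C = -12.
Subtracting the second from the third: A - 2C = 8.
Solving: C = -5, A = -2, then B = -5.
Therefore s_{22} = -44 + (-5) + (-5)·1 = -54.

-54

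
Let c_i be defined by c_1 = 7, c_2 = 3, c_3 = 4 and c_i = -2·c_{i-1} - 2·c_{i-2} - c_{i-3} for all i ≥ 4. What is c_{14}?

3

Step forward from the initial values:
c_4 = -21;  c_5 = 31;  c_6 = -24;  …;  c_{11} = 31;  c_{12} = -24;  c_{13} = 7;  c_{14} = 3.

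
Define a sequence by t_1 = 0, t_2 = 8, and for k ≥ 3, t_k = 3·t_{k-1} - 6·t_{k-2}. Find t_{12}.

Compute successive terms:
t_3 = 24, t_4 = 24, t_5 = -72, t_6 = -360, t_7 = -648, t_8 = 216, t_9 = 4536, t_{10} = 12312, t_{11} = 9720, t_{12} = -44712.

-44712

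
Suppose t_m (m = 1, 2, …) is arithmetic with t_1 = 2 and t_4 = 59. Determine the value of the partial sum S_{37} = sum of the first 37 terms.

12728

Common difference d = (59 - 2) / (4 - 1) = 19.
t_m = 2 + (m - 1)·19.
t_{37} = 686; S = 37·(2 + 686)/2 = 12728.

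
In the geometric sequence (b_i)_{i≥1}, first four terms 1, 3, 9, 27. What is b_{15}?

Common ratio r = 3.
b_i = 1·3^(i-1).
b_{15} = 1·3^14 = 4782969.

4782969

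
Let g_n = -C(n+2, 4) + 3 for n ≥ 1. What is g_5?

-32

C(7, 4) = 35, so g_5 = -32.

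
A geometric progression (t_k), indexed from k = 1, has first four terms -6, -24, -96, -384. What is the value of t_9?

-393216

Common ratio r = 4.
t_k = (-6)·4^(k-1).
t_9 = (-6)·4^8 = -393216.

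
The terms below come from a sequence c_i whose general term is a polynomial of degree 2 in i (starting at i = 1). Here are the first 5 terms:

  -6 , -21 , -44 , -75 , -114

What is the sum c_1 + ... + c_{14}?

-4361

1st diffs: -15, -23, -31, -39.
2nd diffs: -8, -8, -8 (constant).
So c_i = -4i^2 - 3i + 1.
Continuing: …, -161, -216, -279, -350, …, c_{14} = -825.
Summing i = 1..14 (14 terms) gives -4361.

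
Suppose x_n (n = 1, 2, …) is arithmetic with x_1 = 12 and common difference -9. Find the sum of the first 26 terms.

x_n = 12 + (n - 1)·(-9).
x_{26} = -213; S = 26·(12 + (-213))/2 = -2613.

-2613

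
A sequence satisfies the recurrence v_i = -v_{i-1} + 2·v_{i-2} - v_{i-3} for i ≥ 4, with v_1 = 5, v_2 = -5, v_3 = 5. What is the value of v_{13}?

16700

v_4 = -20; v_5 = 35; v_6 = -80; v_7 = 170; v_8 = -365; v_9 = 785; v_{10} = -1685; v_{11} = 3620; v_{12} = -7775; v_{13} = 16700.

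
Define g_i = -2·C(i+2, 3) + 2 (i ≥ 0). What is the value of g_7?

-166

C(9, 3) = 84, so g_7 = -166.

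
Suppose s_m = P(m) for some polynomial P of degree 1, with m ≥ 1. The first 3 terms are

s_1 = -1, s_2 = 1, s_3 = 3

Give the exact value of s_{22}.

1st diffs: 2, 2 (constant).
So s_m = 2m - 3.
Evaluating at m = 22 gives s_{22} = 41.

41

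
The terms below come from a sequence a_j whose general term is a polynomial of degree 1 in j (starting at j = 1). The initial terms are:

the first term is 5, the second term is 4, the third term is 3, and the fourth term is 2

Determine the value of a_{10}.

-4

1st diffs: -1, -1, -1 (constant).
So a_j = -j + 6.
Evaluating at j = 10 gives a_{10} = -4.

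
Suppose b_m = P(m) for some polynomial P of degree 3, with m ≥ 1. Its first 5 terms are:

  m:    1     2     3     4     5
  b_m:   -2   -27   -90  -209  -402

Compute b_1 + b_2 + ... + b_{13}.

1st diffs: -25, -63, -119, -193.
2nd diffs: -38, -56, -74.
3rd diffs: -18, -18 (constant).
So b_m = -3m^3 - m^2 - m + 3.
Continuing: …, -687, -1082, -1605, -2274, …, b_{13} = -6770.
Summing m = 1..13 (13 terms) gives -25714.

-25714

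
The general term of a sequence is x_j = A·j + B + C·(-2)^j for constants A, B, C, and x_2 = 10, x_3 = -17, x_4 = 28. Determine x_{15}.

The three given values yield: 2A + B + 4C = 10; 3A + B - 8C = -17; 4A + B + 16C = 28.
Subtracting the first from the second: A - 12C = -27.
Subtracting the second from the third: A + 24C = 45.
Solving: C = 2, A = -3, then B = 8.
So x_j = -3·j + 8 + 2·(-2)^j; at j=15 this is -65573.

-65573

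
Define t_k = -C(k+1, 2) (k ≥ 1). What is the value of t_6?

-21

C(7, 2) = 21, so t_6 = -21.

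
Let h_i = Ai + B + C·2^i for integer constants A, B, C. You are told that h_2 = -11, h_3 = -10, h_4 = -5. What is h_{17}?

131012

The three given values yield: 2A + B + 4C = -11; 3A + B + 8C = -10; 4A + B + 16C = -5.
Subtracting the first from the second: A + 4C = 1.
Subtracting the second from the third: A + 8C = 5.
Solving: C = 1, A = -3, then B = -9.
Hence h_{17} = -3·17 + (-9) + 1·131072 = 131012.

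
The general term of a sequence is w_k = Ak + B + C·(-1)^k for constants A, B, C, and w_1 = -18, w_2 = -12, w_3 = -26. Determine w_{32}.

-132

At k = 1, 2, 3: A + B - C = -18; 2A + B + C = -12; 3A + B - C = -26.
Subtracting the first from the second: A + 2C = 6.
Subtracting the second from the third: A - 2C = -14.
Solving: C = 5, A = -4, then B = -9.
So w_k = -4·k + (-9) + 5·(-1)^k; at k=32 this is -132.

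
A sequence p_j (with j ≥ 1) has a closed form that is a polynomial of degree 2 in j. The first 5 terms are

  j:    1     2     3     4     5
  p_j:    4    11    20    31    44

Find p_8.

95

1st diffs: 7, 9, 11, 13.
2nd diffs: 2, 2, 2 (constant).
So p_j = j^2 + 4j - 1.
Evaluating at j = 8 gives p_8 = 95.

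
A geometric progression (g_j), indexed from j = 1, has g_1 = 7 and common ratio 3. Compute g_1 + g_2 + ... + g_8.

g_j = 7·3^(j-1).
S = 7·(3^8 - 1)/(3 - 1) = 7·(6561 - 1)/(2) = 22960.

22960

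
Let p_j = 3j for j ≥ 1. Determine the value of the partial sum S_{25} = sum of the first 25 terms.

975

Over j = 1..25: Σj = 325.
Total = (3)·325 = 975.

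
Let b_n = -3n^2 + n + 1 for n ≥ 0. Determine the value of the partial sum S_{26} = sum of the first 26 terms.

Over n = 0..25: Σn = 325, Σn² = 5525.
Total = (-3)·5525 + (1)·325 + (1)·26 = -16224.

-16224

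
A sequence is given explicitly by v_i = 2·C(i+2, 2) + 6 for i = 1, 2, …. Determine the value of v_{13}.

C(15, 2) = 105, so v_{13} = 216.

216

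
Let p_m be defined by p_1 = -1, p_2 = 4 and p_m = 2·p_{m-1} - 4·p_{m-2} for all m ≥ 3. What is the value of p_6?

-96

p_3 = 12; p_4 = 8; p_5 = -32; p_6 = -96.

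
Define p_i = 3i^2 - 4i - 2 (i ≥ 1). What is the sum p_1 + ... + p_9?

Over i = 1..9: Σi = 45, Σi² = 285.
Total = (3)·285 + (-4)·45 + (-2)·9 = 657.

657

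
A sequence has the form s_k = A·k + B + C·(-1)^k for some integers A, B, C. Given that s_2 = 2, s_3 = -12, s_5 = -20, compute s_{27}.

The three given values yield: 2A + B + C = 2; 3A + B - C = -12; 5A + B - C = -20.
Subtracting the first from the second: A - 2C = -14.
Subtracting the second from the third: 2A = -8.
Solving: C = 5, A = -4, then B = 5.
Hence s_{27} = -4·27 + 5 + 5·(-1) = -108.

-108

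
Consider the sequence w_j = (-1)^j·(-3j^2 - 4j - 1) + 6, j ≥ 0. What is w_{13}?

(-1)^13 = -1; -3j^2 - 4j - 1 at j=13 is -560; so w_{13} = 566.

566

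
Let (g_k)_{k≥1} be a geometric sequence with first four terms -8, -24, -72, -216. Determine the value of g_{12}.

-1417176

Common ratio r = 3.
g_k = (-8)·3^(k-1).
g_{12} = (-8)·3^11 = -1417176.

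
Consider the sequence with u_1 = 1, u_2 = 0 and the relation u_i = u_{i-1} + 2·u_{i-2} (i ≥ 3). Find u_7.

Step forward from the initial values:
u_3 = 2; u_4 = 2; u_5 = 6; u_6 = 10; u_7 = 22.
(Characteristic roots are 2 and -1.)

22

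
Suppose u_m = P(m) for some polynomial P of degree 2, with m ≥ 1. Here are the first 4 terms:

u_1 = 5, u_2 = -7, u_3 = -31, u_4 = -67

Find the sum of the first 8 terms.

-968

1st diffs: -12, -24, -36.
2nd diffs: -12, -12 (constant).
So u_m = -6m^2 + 6m + 5.
Continuing: -115, -175, -247, -331.
Summing m = 1..8 (8 terms) gives -968.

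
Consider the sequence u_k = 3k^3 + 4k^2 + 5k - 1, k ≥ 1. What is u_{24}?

43895

u_{24} = 3·24^3 + 4·24^2 + 5·24 - 1 = 43895.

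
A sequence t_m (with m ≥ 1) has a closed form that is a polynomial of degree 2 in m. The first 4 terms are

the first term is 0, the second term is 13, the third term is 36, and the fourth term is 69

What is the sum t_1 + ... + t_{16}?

7160

1st diffs: 13, 23, 33.
2nd diffs: 10, 10 (constant).
Newton forward-difference form: t_m = 13·C(m-1,1) + 10·C(m-1,2).
Continuing: …, 112, 165, 228, 301, …, t_{16} = 1245.
Summing m = 1..16 (16 terms) gives 7160.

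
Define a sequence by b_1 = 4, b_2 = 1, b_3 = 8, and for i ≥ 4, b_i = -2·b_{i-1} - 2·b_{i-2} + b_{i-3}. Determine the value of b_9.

b_4 = -14  b_5 = 13  b_6 = 10  b_7 = -60  b_8 = 113  b_9 = -96.

-96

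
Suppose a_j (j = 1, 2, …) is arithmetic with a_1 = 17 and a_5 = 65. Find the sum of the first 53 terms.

Common difference d = (65 - 17) / (5 - 1) = 12.
a_j = 17 + (j - 1)·12.
a_{53} = 641; S = 53·(17 + 641)/2 = 17437.

17437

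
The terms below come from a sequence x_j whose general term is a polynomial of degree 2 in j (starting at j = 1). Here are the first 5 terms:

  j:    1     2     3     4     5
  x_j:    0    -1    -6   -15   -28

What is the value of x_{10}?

1st diffs: -1, -5, -9, -13.
2nd diffs: -4, -4, -4 (constant).
Newton forward-difference form: x_j = (-1)·C(j-1,1) + (-4)·C(j-1,2).
At j = 10: j-1 = 9, so x_{10} = -9 - 144 = -153.

-153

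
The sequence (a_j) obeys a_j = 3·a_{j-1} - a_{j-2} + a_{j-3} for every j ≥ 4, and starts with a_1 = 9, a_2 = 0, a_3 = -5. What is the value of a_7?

-107

Compute successive terms:
a_4 = -6, a_5 = -13, a_6 = -38, a_7 = -107.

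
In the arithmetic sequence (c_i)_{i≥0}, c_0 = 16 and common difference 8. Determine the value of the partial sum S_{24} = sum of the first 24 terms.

c_i = 16 + (i - 0)·8.
c_{23} = 200; S = 24·(16 + 200)/2 = 2592.

2592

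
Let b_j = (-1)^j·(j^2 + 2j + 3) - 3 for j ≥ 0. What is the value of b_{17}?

-329

(-1)^17 = -1; j^2 + 2j + 3 at j=17 is 326; so b_{17} = -329.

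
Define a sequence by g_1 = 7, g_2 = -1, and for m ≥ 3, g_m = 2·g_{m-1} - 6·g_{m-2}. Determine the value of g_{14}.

Step forward from the initial values:
g_3 = -44  g_4 = -82  g_5 = 100  …  g_{11} = 50752  g_{12} = 126944  g_{13} = -50624  g_{14} = -862912.

-862912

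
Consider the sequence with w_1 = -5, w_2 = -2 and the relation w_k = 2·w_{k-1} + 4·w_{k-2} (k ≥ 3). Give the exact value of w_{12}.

Step forward from the initial values:
w_3 = -24; w_4 = -56; w_5 = -208; w_6 = -640; w_7 = -2112; w_8 = -6784; w_9 = -22016; w_{10} = -71168; w_{11} = -230400; w_{12} = -745472.

-745472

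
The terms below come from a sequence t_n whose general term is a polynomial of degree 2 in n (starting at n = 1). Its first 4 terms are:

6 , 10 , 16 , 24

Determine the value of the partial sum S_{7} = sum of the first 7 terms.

196

1st diffs: 4, 6, 8.
2nd diffs: 2, 2 (constant).
Newton forward-difference form: t_n = 6 + 4·C(n-1,1) + 2·C(n-1,2).
Continuing: 34, 46, 60.
Summing n = 1..7 (7 terms) gives 196.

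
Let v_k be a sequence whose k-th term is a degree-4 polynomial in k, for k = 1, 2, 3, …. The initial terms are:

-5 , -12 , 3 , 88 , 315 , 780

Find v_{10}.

1st diffs: -7, 15, 85, 227, 465.
2nd diffs: 22, 70, 142, 238.
3rd diffs: 48, 72, 96.
4th diffs: 24, 24 (constant).
So v_k = k^4 - 2k^3 - 2k^2 - 2k.
Evaluating at k = 10 gives v_{10} = 7780.

7780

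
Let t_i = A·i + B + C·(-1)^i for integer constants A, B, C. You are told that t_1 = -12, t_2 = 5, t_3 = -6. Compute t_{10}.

29

Write the equations: A + B - C = -12; 2A + B + C = 5; 3A + B - C = -6.
Subtracting the first from the second: A + 2C = 17.
Subtracting the second from the third: A - 2C = -11.
Solving: C = 7, A = 3, then B = -8.
Hence t_{10} = 3·10 + (-8) + 7·1 = 29.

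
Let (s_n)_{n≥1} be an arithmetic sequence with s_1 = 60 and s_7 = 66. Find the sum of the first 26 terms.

Common difference d = (66 - 60) / (7 - 1) = 1.
s_n = 60 + (n - 1)·1.
s_{26} = 85; S = 26·(60 + 85)/2 = 1885.

1885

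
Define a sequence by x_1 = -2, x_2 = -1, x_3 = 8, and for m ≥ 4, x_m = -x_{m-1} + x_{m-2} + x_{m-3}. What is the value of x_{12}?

Step forward from the initial values:
x_4 = -11;  x_5 = 18;  x_6 = -21;  x_7 = 28;  x_8 = -31;  x_9 = 38;  x_{10} = -41;  x_{11} = 48;  x_{12} = -51.

-51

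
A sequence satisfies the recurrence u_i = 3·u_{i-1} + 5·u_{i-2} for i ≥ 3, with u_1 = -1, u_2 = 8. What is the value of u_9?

Iterate the recurrence:
u_3 = 19  u_4 = 97  u_5 = 386  u_6 = 1643  u_7 = 6859  u_8 = 28792  u_9 = 120671.

120671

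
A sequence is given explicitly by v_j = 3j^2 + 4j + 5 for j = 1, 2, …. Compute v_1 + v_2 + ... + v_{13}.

Over j = 1..13: Σj = 91, Σj² = 819.
Total = (3)·819 + (4)·91 + (5)·13 = 2886.

2886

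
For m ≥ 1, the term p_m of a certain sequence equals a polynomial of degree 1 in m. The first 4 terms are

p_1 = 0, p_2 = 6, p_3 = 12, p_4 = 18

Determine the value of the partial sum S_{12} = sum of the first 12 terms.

1st diffs: 6, 6, 6 (constant).
So p_m = 6m - 6.
Continuing: …, 24, 30, 36, 42, …, p_{12} = 66.
Summing m = 1..12 (12 terms) gives 396.

396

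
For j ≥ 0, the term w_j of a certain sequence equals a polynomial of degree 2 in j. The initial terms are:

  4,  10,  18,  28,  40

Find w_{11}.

1st diffs: 6, 8, 10, 12.
2nd diffs: 2, 2, 2 (constant).
Newton forward-difference form: w_j = 4 + 6·C(j,1) + 2·C(j,2).
At j = 11: j = 11, so w_{11} = 4 + 66 + 110 = 180.

180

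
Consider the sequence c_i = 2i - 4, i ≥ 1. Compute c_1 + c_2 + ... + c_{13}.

Over i = 1..13: Σi = 91.
Total = (2)·91 + (-4)·13 = 130.

130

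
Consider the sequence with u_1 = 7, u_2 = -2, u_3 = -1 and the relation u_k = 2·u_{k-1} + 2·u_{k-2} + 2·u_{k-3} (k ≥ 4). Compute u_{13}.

63088

Step forward from the initial values:
u_4 = 8; u_5 = 10; u_6 = 34; u_7 = 104; u_8 = 296; u_9 = 868; u_{10} = 2536; u_{11} = 7400; u_{12} = 21608; u_{13} = 63088.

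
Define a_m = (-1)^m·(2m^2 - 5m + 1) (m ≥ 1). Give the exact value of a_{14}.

323

(-1)^14 = 1; 2m^2 - 5m + 1 at m=14 is 323; so a_{14} = 323.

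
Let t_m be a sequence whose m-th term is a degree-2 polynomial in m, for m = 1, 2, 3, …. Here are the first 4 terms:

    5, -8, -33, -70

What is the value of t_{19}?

-2065

1st diffs: -13, -25, -37.
2nd diffs: -12, -12 (constant).
Newton forward-difference form: t_m = 5 + (-13)·C(m-1,1) + (-12)·C(m-1,2).
At m = 19: m-1 = 18, so t_{19} = 5 - 234 - 1836 = -2065.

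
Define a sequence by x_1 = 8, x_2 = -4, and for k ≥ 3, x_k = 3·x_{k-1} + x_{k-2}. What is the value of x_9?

Step forward from the initial values:
x_3 = -4, x_4 = -16, x_5 = -52, x_6 = -172, x_7 = -568, x_8 = -1876, x_9 = -6196.

-6196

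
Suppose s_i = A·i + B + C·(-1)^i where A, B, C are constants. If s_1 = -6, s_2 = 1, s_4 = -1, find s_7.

-12

At i = 1, 2, 4: A + B - C = -6; 2A + B + C = 1; 4A + B + C = -1.
Subtracting the first from the second: A + 2C = 7.
Subtracting the second from the third: 2A = -2.
Solving: C = 4, A = -1, then B = -1.
Hence s_7 = -1·7 + (-1) + 4·(-1) = -12.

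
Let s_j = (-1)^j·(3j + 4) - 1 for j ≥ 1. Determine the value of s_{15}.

-50

(-1)^15 = -1; 3j + 4 at j=15 is 49; so s_{15} = -50.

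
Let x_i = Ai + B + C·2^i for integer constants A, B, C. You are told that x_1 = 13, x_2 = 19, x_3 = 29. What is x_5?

81

Write the equations: A + B + 2C = 13; 2A + B + 4C = 19; 3A + B + 8C = 29.
Subtracting the first from the second: A + 2C = 6.
Subtracting the second from the third: A + 4C = 10.
Solving: C = 2, A = 2, then B = 7.
Hence x_5 = 2·5 + 7 + 2·32 = 81.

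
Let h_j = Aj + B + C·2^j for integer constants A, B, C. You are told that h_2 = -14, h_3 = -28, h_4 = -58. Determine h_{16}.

-262114

Plug in j = 2, 3, 4: 2A + B + 4C = -14; 3A + B + 8C = -28; 4A + B + 16C = -58.
Subtracting the first from the second: A + 4C = -14.
Subtracting the second from the third: A + 8C = -30.
Solving: C = -4, A = 2, then B = -2.
Hence h_{16} = 2·16 + (-2) + (-4)·65536 = -262114.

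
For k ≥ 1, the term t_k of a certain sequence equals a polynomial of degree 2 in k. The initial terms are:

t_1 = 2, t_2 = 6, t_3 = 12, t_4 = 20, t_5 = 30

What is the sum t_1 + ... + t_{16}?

1632

1st diffs: 4, 6, 8, 10.
2nd diffs: 2, 2, 2 (constant).
Newton forward-difference form: t_k = 2 + 4·C(k-1,1) + 2·C(k-1,2).
Continuing: …, 42, 56, 72, 90, …, t_{16} = 272.
Summing k = 1..16 (16 terms) gives 1632.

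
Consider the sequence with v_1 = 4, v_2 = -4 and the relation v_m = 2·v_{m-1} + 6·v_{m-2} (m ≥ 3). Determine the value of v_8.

4064

Step forward from the initial values:
v_3 = 16;  v_4 = 8;  v_5 = 112;  v_6 = 272;  v_7 = 1216;  v_8 = 4064.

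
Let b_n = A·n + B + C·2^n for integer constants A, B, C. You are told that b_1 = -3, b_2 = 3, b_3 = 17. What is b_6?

The three given values yield: A + B + 2C = -3; 2A + B + 4C = 3; 3A + B + 8C = 17.
Subtracting the first from the second: A + 2C = 6.
Subtracting the second from the third: A + 4C = 14.
Solving: C = 4, A = -2, then B = -9.
Hence b_6 = -2·6 + (-9) + 4·64 = 235.

235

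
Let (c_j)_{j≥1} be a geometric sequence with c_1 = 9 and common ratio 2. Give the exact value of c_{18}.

1179648

c_j = 9·2^(j-1).
c_{18} = 9·2^17 = 1179648.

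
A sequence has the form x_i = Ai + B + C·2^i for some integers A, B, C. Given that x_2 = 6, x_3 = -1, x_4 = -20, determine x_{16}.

Plug in i = 2, 3, 4: 2A + B + 4C = 6; 3A + B + 8C = -1; 4A + B + 16C = -20.
Subtracting the first from the second: A + 4C = -7.
Subtracting the second from the third: A + 8C = -19.
Solving: C = -3, A = 5, then B = 8.
So x_i = 5·i + 8 + (-3)·2^i; at i=16 this is -196520.

-196520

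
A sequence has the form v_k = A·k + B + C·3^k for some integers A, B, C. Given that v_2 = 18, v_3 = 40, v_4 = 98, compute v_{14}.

4783026

At k = 2, 3, 4: 2A + B + 9C = 18; 3A + B + 27C = 40; 4A + B + 81C = 98.
Subtracting the first from the second: A + 18C = 22.
Subtracting the second from the third: A + 54C = 58.
Solving: C = 1, A = 4, then B = 1.
So v_k = 4·k + 1 + 1·3^k; at k=14 this is 4783026.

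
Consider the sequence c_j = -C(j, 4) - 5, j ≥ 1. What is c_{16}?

C(16, 4) = 1820, so c_{16} = -1825.

-1825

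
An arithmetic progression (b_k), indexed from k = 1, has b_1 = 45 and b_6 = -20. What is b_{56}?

Common difference d = (-20 - 45) / (6 - 1) = -13.
b_k = 45 + (k - 1)·(-13).
b_{56} = 45 + 55·(-13) = -670.

-670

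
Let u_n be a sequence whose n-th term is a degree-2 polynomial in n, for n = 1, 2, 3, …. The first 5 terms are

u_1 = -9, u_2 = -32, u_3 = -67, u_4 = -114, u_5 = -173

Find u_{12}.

-922

1st diffs: -23, -35, -47, -59.
2nd diffs: -12, -12, -12 (constant).
Newton forward-difference form: u_n = -9 + (-23)·C(n-1,1) + (-12)·C(n-1,2).
At n = 12: n-1 = 11, so u_{12} = -9 - 253 - 660 = -922.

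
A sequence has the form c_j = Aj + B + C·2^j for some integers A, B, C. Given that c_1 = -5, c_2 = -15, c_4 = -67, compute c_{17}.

-524317

The three given values yield: A + B + 2C = -5; 2A + B + 4C = -15; 4A + B + 16C = -67.
Subtracting the first from the second: A + 2C = -10.
Subtracting the second from the third: 2A + 12C = -52.
Solving: C = -4, A = -2, then B = 5.
Hence c_{17} = -2·17 + 5 + (-4)·131072 = -524317.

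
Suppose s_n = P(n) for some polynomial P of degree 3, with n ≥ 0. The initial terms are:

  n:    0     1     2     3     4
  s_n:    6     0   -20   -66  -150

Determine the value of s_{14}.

-5720

1st diffs: -6, -20, -46, -84.
2nd diffs: -14, -26, -38.
3rd diffs: -12, -12 (constant).
Newton forward-difference form: s_n = 6 + (-6)·C(n,1) + (-14)·C(n,2) + (-12)·C(n,3).
At n = 14: n = 14, so s_{14} = 6 - 84 - 1274 - 4368 = -5720.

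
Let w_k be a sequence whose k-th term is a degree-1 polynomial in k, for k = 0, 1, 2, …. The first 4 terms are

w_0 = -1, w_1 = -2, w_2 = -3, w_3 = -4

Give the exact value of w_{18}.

1st diffs: -1, -1, -1 (constant).
So w_k = -k - 1.
Evaluating at k = 18 gives w_{18} = -19.

-19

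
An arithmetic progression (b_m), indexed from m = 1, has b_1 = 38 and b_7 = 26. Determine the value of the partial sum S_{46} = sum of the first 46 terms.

Common difference d = (26 - 38) / (7 - 1) = -2.
b_m = 38 + (m - 1)·(-2).
b_{46} = -52; S = 46·(38 + (-52))/2 = -322.

-322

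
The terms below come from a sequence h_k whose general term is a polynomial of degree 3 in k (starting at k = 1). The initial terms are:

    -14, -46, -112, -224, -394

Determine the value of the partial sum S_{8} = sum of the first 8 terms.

1st diffs: -32, -66, -112, -170.
2nd diffs: -34, -46, -58.
3rd diffs: -12, -12 (constant).
Newton forward-difference form: h_k = -14 + (-32)·C(k-1,1) + (-34)·C(k-1,2) + (-12)·C(k-1,3).
Continuing: -634, -956, -1372.
Summing k = 1..8 (8 terms) gives -3752.

-3752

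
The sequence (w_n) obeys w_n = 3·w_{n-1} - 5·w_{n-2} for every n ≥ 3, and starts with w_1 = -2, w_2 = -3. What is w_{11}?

3001

Iterate the recurrence:
w_3 = 1; w_4 = 18; w_5 = 49; w_6 = 57; w_7 = -74; w_8 = -507; w_9 = -1151; w_{10} = -918; w_{11} = 3001.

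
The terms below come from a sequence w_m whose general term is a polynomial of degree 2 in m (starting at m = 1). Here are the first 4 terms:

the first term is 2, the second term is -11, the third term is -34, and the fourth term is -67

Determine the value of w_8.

-299

1st diffs: -13, -23, -33.
2nd diffs: -10, -10 (constant).
Newton forward-difference form: w_m = 2 + (-13)·C(m-1,1) + (-10)·C(m-1,2).
At m = 8: m-1 = 7, so w_8 = 2 - 91 - 210 = -299.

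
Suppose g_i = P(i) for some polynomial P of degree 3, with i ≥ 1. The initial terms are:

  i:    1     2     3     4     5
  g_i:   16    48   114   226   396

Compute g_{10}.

1st diffs: 32, 66, 112, 170.
2nd diffs: 34, 46, 58.
3rd diffs: 12, 12 (constant).
So g_i = 2i^3 + 5i^2 + 3i + 6.
Evaluating at i = 10 gives g_{10} = 2536.

2536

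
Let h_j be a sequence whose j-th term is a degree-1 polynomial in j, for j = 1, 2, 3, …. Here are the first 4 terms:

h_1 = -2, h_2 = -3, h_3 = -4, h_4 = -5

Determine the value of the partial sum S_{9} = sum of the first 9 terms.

-54

1st diffs: -1, -1, -1 (constant).
So h_j = -j - 1.
Continuing: …, -6, -7, -8, -9, …, h_9 = -10.
Summing j = 1..9 (9 terms) gives -54.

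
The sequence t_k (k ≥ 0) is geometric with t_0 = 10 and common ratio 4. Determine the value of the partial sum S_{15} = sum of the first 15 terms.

3579139410

t_k = 10·4^(k-0).
S = 10·(4^15 - 1)/(4 - 1) = 10·(1073741824 - 1)/(3) = 3579139410.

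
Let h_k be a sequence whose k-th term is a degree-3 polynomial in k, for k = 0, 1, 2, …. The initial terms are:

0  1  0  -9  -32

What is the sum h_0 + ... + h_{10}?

-2255

1st diffs: 1, -1, -9, -23.
2nd diffs: -2, -8, -14.
3rd diffs: -6, -6 (constant).
Newton forward-difference form: h_k = 1·C(k,1) + (-2)·C(k,2) + (-6)·C(k,3).
Continuing: …, -75, -144, -245, -384, …, h_{10} = -800.
Summing k = 0..10 (11 terms) gives -2255.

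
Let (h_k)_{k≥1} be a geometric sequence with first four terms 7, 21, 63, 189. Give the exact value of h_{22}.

73222472421

Common ratio r = 3.
h_k = 7·3^(k-1).
h_{22} = 7·3^21 = 73222472421.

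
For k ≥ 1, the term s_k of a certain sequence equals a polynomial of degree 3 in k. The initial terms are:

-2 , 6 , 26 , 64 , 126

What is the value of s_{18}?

1st diffs: 8, 20, 38, 62.
2nd diffs: 12, 18, 24.
3rd diffs: 6, 6 (constant).
Newton forward-difference form: s_k = -2 + 8·C(k-1,1) + 12·C(k-1,2) + 6·C(k-1,3).
At k = 18: k-1 = 17, so s_{18} = -2 + 136 + 1632 + 4080 = 5846.

5846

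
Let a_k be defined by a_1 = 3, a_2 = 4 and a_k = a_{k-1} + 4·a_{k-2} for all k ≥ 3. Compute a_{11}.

Applying the relation repeatedly:
a_3 = 16; a_4 = 32; a_5 = 96; a_6 = 224; a_7 = 608; a_8 = 1504; a_9 = 3936; a_{10} = 9952; a_{11} = 25696.

25696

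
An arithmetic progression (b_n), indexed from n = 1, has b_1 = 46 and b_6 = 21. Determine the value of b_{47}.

Common difference d = (21 - 46) / (6 - 1) = -5.
b_n = 46 + (n - 1)·(-5).
b_{47} = 46 + 46·(-5) = -184.

-184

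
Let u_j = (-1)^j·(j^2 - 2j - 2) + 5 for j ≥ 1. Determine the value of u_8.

(-1)^8 = 1; j^2 - 2j - 2 at j=8 is 46; so u_8 = 51.

51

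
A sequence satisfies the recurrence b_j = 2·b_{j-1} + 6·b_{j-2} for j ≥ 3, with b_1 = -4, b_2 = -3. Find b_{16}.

b_3 = -30; b_4 = -78; b_5 = -336; …; b_{13} = -9986304; b_{14} = -36403008; b_{15} = -132723840; b_{16} = -483865728.

-483865728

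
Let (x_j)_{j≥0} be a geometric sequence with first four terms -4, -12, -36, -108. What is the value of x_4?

-324

Common ratio r = 3.
x_j = (-4)·3^(j-0).
x_4 = (-4)·3^4 = -324.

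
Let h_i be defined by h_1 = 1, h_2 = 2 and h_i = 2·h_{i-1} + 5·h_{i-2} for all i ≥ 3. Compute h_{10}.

48682

Step forward from the initial values:
h_3 = 9, h_4 = 28, h_5 = 101, h_6 = 342, h_7 = 1189, h_8 = 4088, h_9 = 14121, h_{10} = 48682.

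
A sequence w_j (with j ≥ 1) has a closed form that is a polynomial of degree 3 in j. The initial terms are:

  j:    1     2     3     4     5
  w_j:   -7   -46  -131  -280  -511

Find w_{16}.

-13612

1st diffs: -39, -85, -149, -231.
2nd diffs: -46, -64, -82.
3rd diffs: -18, -18 (constant).
Newton forward-difference form: w_j = -7 + (-39)·C(j-1,1) + (-46)·C(j-1,2) + (-18)·C(j-1,3).
At j = 16: j-1 = 15, so w_{16} = -7 - 585 - 4830 - 8190 = -13612.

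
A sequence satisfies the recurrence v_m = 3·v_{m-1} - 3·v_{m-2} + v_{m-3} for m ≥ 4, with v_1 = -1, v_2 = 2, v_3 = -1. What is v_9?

-145

Step forward from the initial values:
v_4 = -10; v_5 = -25; v_6 = -46; v_7 = -73; v_8 = -106; v_9 = -145.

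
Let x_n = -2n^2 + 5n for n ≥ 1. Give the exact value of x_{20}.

-700

x_{20} = -2·20^2 + 5·20 = -700.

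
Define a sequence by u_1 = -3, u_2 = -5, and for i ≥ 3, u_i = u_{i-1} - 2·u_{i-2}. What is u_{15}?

Compute successive terms:
u_3 = 1; u_4 = 11; u_5 = 9; …; u_{12} = -181; u_{13} = -87; u_{14} = 275; u_{15} = 449.

449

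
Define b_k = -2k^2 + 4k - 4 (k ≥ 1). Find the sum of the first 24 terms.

-8696

Over k = 1..24: Σk = 300, Σk² = 4900.
Total = (-2)·4900 + (4)·300 + (-4)·24 = -8696.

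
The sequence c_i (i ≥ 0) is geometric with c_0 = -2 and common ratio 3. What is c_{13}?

-3188646

c_i = (-2)·3^(i-0).
c_{13} = (-2)·3^13 = -3188646.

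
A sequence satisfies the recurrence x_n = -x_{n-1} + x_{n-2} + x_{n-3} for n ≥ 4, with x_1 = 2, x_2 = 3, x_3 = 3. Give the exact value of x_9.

6

Iterate the recurrence:
x_4 = 2;  x_5 = 4;  x_6 = 1;  x_7 = 5;  x_8 = 0;  x_9 = 6.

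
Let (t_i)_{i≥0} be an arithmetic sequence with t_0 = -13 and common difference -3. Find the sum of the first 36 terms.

-2358

t_i = -13 + (i - 0)·(-3).
t_{35} = -118; S = 36·(-13 + (-118))/2 = -2358.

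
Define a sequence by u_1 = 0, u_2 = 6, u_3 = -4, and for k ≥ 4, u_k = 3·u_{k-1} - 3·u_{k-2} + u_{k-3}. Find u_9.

-400

Compute successive terms:
u_4 = -30; u_5 = -72; u_6 = -130; u_7 = -204; u_8 = -294; u_9 = -400.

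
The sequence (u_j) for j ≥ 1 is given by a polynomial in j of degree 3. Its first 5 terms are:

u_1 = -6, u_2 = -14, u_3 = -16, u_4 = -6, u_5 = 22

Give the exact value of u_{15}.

2612

1st diffs: -8, -2, 10, 28.
2nd diffs: 6, 12, 18.
3rd diffs: 6, 6 (constant).
Newton forward-difference form: u_j = -6 + (-8)·C(j-1,1) + 6·C(j-1,2) + 6·C(j-1,3).
At j = 15: j-1 = 14, so u_{15} = -6 - 112 + 546 + 2184 = 2612.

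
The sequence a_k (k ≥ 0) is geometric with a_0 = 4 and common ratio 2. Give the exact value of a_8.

a_k = 4·2^(k-0).
a_8 = 4·2^8 = 1024.

1024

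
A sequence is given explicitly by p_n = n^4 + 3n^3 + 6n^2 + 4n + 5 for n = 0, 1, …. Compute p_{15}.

62165

p_{15} = 1·15^4 + 3·15^3 + 6·15^2 + 4·15 + 5 = 62165.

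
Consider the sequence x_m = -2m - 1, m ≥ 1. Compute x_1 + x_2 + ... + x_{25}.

-675

Over m = 1..25: Σm = 325.
Total = (-2)·325 + (-1)·25 = -675.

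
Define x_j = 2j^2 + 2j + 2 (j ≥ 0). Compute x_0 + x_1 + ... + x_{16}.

3298

Over j = 0..16: Σj = 136, Σj² = 1496.
Total = (2)·1496 + (2)·136 + (2)·17 = 3298.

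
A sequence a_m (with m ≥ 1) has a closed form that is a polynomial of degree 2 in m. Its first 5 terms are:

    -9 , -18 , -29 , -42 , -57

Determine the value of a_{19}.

1st diffs: -9, -11, -13, -15.
2nd diffs: -2, -2, -2 (constant).
Newton forward-difference form: a_m = -9 + (-9)·C(m-1,1) + (-2)·C(m-1,2).
At m = 19: m-1 = 18, so a_{19} = -9 - 162 - 306 = -477.

-477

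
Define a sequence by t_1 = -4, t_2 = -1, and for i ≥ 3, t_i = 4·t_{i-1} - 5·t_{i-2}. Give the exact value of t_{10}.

-5521

Compute successive terms:
t_3 = 16  t_4 = 69  t_5 = 196  t_6 = 439  t_7 = 776  t_8 = 909  t_9 = -244  t_{10} = -5521.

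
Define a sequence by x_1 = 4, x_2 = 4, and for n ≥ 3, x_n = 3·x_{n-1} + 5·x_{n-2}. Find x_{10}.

651844

Step forward from the initial values:
x_3 = 32; x_4 = 116; x_5 = 508; x_6 = 2104; x_7 = 8852; x_8 = 37076; x_9 = 155488; x_{10} = 651844.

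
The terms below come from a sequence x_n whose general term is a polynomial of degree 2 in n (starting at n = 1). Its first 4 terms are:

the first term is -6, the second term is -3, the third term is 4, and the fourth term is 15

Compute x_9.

130

1st diffs: 3, 7, 11.
2nd diffs: 4, 4 (constant).
So x_n = 2n^2 - 3n - 5.
Evaluating at n = 9 gives x_9 = 130.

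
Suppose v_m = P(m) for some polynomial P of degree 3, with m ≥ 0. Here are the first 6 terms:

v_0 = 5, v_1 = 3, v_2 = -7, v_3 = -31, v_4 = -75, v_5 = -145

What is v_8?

-571

1st diffs: -2, -10, -24, -44, -70.
2nd diffs: -8, -14, -20, -26.
3rd diffs: -6, -6, -6 (constant).
So v_m = -m^3 - m^2 + 5.
Evaluating at m = 8 gives v_8 = -571.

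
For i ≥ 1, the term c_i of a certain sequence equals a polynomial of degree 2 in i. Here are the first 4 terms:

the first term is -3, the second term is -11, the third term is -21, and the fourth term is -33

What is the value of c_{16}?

-333

1st diffs: -8, -10, -12.
2nd diffs: -2, -2 (constant).
Newton forward-difference form: c_i = -3 + (-8)·C(i-1,1) + (-2)·C(i-1,2).
At i = 16: i-1 = 15, so c_{16} = -3 - 120 - 210 = -333.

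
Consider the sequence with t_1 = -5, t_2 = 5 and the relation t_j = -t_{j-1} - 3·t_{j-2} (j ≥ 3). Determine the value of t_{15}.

-3590

Applying the relation repeatedly:
t_3 = 10;  t_4 = -25;  t_5 = -5;  …;  t_{12} = 800;  t_{13} = 2995;  t_{14} = -5395;  t_{15} = -3590.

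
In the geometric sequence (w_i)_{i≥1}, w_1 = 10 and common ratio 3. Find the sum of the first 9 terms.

w_i = 10·3^(i-1).
S = 10·(3^9 - 1)/(3 - 1) = 10·(19683 - 1)/(2) = 98410.

98410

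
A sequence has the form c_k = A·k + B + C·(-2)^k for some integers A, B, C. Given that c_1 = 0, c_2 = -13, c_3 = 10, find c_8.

At k = 1, 2, 3: A + B - 2C = 0; 2A + B + 4C = -13; 3A + B - 8C = 10.
Subtracting the first from the second: A + 6C = -13.
Subtracting the second from the third: A - 12C = 23.
Solving: C = -2, A = -1, then B = -3.
Therefore c_8 = -8 + (-3) + (-2)·256 = -523.

-523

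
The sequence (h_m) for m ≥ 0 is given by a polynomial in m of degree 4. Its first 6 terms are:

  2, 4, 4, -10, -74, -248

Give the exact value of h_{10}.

-6548

1st diffs: 2, 0, -14, -64, -174.
2nd diffs: -2, -14, -50, -110.
3rd diffs: -12, -36, -60.
4th diffs: -24, -24 (constant).
Newton forward-difference form: h_m = 2 + 2·C(m,1) + (-2)·C(m,2) + (-12)·C(m,3) + (-24)·C(m,4).
At m = 10: m = 10, so h_{10} = 2 + 20 - 90 - 1440 - 5040 = -6548.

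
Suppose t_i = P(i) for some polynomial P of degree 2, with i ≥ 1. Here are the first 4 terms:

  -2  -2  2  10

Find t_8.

82

1st diffs: 0, 4, 8.
2nd diffs: 4, 4 (constant).
So t_i = 2i^2 - 6i + 2.
Evaluating at i = 8 gives t_8 = 82.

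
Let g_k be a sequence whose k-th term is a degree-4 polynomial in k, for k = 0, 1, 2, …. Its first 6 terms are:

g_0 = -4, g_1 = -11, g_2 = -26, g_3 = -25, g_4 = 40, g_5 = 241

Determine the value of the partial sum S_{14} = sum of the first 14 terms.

68467

1st diffs: -7, -15, 1, 65, 201.
2nd diffs: -8, 16, 64, 136.
3rd diffs: 24, 48, 72.
4th diffs: 24, 24 (constant).
Newton forward-difference form: g_k = -4 + (-7)·C(k,1) + (-8)·C(k,2) + 24·C(k,3) + 24·C(k,4).
Continuing: …, 674, 1459, 2740, 4685, …, g_{13} = 23305.
Summing k = 0..13 (14 terms) gives 68467.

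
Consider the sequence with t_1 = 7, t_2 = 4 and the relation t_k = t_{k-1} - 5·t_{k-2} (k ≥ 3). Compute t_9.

Step forward from the initial values:
t_3 = -31  t_4 = -51  t_5 = 104  t_6 = 359  t_7 = -161  t_8 = -1956  t_9 = -1151.

-1151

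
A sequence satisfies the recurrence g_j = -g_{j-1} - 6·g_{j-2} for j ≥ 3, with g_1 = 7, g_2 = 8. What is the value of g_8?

Step forward from the initial values:
g_3 = -50, g_4 = 2, g_5 = 298, g_6 = -310, g_7 = -1478, g_8 = 3338.

3338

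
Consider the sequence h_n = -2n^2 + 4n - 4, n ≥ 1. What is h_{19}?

-650

h_{19} = -2·19^2 + 4·19 - 4 = -650.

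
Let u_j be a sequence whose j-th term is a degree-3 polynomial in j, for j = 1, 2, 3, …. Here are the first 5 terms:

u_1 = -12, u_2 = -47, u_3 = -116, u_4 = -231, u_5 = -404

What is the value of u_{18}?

1st diffs: -35, -69, -115, -173.
2nd diffs: -34, -46, -58.
3rd diffs: -12, -12 (constant).
So u_j = -2j^3 - 5j^2 - 6j + 1.
Evaluating at j = 18 gives u_{18} = -13391.

-13391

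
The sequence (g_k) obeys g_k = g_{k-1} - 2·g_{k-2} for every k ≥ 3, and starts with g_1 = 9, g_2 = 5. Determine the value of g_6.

49

Step forward from the initial values:
g_3 = -13;  g_4 = -23;  g_5 = 3;  g_6 = 49.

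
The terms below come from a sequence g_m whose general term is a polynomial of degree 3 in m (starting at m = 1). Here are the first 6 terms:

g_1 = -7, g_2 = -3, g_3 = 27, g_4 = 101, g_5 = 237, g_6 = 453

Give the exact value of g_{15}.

8967

1st diffs: 4, 30, 74, 136, 216.
2nd diffs: 26, 44, 62, 80.
3rd diffs: 18, 18, 18 (constant).
Newton forward-difference form: g_m = -7 + 4·C(m-1,1) + 26·C(m-1,2) + 18·C(m-1,3).
At m = 15: m-1 = 14, so g_{15} = -7 + 56 + 2366 + 6552 = 8967.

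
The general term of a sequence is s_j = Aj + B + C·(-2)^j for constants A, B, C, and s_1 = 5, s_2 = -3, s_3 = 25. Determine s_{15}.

At j = 1, 2, 3: A + B - 2C = 5; 2A + B + 4C = -3; 3A + B - 8C = 25.
Subtracting the first from the second: A + 6C = -8.
Subtracting the second from the third: A - 12C = 28.
Solving: C = -2, A = 4, then B = -3.
Therefore s_{15} = 60 + (-3) + (-2)·(-32768) = 65593.

65593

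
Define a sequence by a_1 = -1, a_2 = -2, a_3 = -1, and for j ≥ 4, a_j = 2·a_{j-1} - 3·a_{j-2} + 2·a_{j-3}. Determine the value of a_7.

-9

Compute successive terms:
a_4 = 2, a_5 = 3, a_6 = -2, a_7 = -9.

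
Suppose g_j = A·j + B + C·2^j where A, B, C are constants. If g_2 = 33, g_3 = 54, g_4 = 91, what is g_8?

Write the equations: 2A + B + 4C = 33; 3A + B + 8C = 54; 4A + B + 16C = 91.
Subtracting the first from the second: A + 4C = 21.
Subtracting the second from the third: A + 8C = 37.
Solving: C = 4, A = 5, then B = 7.
Therefore g_8 = 40 + 7 + 4·256 = 1071.

1071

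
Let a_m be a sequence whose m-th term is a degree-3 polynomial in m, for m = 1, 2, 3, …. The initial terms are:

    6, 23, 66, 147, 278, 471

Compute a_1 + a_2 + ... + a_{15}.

1st diffs: 17, 43, 81, 131, 193.
2nd diffs: 26, 38, 50, 62.
3rd diffs: 12, 12, 12 (constant).
Newton forward-difference form: a_m = 6 + 17·C(m-1,1) + 26·C(m-1,2) + 12·C(m-1,3).
Continuing: …, 738, 1091, 1542, 2103, …, a_{15} = 6978.
Summing m = 1..15 (15 terms) gives 30085.

30085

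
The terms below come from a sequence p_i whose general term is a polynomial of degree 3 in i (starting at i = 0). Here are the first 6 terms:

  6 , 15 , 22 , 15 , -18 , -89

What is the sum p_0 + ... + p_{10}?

1st diffs: 9, 7, -7, -33, -71.
2nd diffs: -2, -14, -26, -38.
3rd diffs: -12, -12, -12 (constant).
So p_i = -2i^3 + 5i^2 + 6i + 6.
Continuing: …, -210, -393, -650, -993, …, p_{10} = -1434.
Summing i = 0..10 (11 terms) gives -3729.

-3729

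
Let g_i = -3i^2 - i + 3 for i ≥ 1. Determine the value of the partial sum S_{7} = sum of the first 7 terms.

Over i = 1..7: Σi = 28, Σi² = 140.
Total = (-3)·140 + (-1)·28 + (3)·7 = -427.

-427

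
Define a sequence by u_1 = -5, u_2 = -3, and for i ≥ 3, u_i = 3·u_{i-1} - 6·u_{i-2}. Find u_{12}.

53217

Step forward from the initial values:
u_3 = 21  u_4 = 81  u_5 = 117  u_6 = -135  u_7 = -1107  u_8 = -2511  u_9 = -891  u_{10} = 12393  u_{11} = 42525  u_{12} = 53217.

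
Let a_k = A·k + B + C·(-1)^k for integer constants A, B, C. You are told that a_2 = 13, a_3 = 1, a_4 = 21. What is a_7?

The three given values yield: 2A + B + C = 13; 3A + B - C = 1; 4A + B + C = 21.
Subtracting the first from the second: A - 2C = -12.
Subtracting the second from the third: A + 2C = 20.
Solving: C = 8, A = 4, then B = -3.
Hence a_7 = 4·7 + (-3) + 8·(-1) = 17.

17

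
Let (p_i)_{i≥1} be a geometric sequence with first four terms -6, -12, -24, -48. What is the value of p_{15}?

Common ratio r = 2.
p_i = (-6)·2^(i-1).
p_{15} = (-6)·2^14 = -98304.

-98304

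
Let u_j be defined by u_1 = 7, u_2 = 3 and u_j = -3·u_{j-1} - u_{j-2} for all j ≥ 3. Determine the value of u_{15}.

-1803184

Compute successive terms:
u_3 = -16; u_4 = 45; u_5 = -119; …; u_{12} = 100488; u_{13} = -263081; u_{14} = 688755; u_{15} = -1803184.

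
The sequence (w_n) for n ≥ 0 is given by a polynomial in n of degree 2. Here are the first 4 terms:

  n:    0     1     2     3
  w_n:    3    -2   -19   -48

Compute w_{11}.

1st diffs: -5, -17, -29.
2nd diffs: -12, -12 (constant).
So w_n = -6n^2 + n + 3.
Evaluating at n = 11 gives w_{11} = -712.

-712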